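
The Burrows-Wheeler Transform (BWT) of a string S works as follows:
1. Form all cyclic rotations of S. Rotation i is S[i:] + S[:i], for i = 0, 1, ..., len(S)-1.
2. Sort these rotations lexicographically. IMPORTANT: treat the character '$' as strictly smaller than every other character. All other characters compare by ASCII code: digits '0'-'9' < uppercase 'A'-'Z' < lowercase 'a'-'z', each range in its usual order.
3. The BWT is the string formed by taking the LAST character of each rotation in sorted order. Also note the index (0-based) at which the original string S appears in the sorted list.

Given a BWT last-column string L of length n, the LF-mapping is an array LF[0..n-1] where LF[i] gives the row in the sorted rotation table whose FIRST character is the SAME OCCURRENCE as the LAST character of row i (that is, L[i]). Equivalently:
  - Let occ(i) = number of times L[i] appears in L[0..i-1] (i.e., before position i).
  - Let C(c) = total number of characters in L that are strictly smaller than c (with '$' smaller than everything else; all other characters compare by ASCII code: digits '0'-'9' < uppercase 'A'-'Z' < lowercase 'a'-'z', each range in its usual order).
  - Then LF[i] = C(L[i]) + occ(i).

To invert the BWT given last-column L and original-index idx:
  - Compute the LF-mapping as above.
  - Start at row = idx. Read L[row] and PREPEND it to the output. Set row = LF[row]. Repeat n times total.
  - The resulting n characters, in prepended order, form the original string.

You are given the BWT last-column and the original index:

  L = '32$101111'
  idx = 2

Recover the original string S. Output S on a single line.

Answer: 11120113$

Derivation:
LF mapping: 8 7 0 2 1 3 4 5 6
Walk LF starting at row 2, prepending L[row]:
  step 1: row=2, L[2]='$', prepend. Next row=LF[2]=0
  step 2: row=0, L[0]='3', prepend. Next row=LF[0]=8
  step 3: row=8, L[8]='1', prepend. Next row=LF[8]=6
  step 4: row=6, L[6]='1', prepend. Next row=LF[6]=4
  step 5: row=4, L[4]='0', prepend. Next row=LF[4]=1
  step 6: row=1, L[1]='2', prepend. Next row=LF[1]=7
  step 7: row=7, L[7]='1', prepend. Next row=LF[7]=5
  step 8: row=5, L[5]='1', prepend. Next row=LF[5]=3
  step 9: row=3, L[3]='1', prepend. Next row=LF[3]=2
Reversed output: 11120113$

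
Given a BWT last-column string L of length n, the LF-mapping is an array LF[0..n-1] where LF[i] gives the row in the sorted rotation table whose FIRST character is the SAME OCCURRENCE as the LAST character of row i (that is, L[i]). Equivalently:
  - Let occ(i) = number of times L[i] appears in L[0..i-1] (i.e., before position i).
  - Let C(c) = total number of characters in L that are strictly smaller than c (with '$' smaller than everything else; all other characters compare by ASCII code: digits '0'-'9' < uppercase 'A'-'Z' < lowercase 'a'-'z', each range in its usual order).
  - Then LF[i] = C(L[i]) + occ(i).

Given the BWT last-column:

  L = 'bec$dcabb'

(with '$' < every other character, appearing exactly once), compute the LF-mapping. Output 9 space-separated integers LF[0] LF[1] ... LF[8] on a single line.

Answer: 2 8 5 0 7 6 1 3 4

Derivation:
Char counts: '$':1, 'a':1, 'b':3, 'c':2, 'd':1, 'e':1
C (first-col start): C('$')=0, C('a')=1, C('b')=2, C('c')=5, C('d')=7, C('e')=8
L[0]='b': occ=0, LF[0]=C('b')+0=2+0=2
L[1]='e': occ=0, LF[1]=C('e')+0=8+0=8
L[2]='c': occ=0, LF[2]=C('c')+0=5+0=5
L[3]='$': occ=0, LF[3]=C('$')+0=0+0=0
L[4]='d': occ=0, LF[4]=C('d')+0=7+0=7
L[5]='c': occ=1, LF[5]=C('c')+1=5+1=6
L[6]='a': occ=0, LF[6]=C('a')+0=1+0=1
L[7]='b': occ=1, LF[7]=C('b')+1=2+1=3
L[8]='b': occ=2, LF[8]=C('b')+2=2+2=4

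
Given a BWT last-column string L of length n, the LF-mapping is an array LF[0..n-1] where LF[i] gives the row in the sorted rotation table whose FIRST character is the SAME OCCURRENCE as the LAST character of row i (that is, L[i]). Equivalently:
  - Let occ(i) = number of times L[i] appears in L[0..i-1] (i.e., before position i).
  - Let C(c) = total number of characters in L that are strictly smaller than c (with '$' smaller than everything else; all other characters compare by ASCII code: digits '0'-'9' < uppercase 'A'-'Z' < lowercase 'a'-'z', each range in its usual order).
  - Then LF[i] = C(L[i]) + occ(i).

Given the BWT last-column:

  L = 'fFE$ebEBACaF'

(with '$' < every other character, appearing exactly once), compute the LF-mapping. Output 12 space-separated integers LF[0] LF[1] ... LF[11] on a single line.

Answer: 11 6 4 0 10 9 5 2 1 3 8 7

Derivation:
Char counts: '$':1, 'A':1, 'B':1, 'C':1, 'E':2, 'F':2, 'a':1, 'b':1, 'e':1, 'f':1
C (first-col start): C('$')=0, C('A')=1, C('B')=2, C('C')=3, C('E')=4, C('F')=6, C('a')=8, C('b')=9, C('e')=10, C('f')=11
L[0]='f': occ=0, LF[0]=C('f')+0=11+0=11
L[1]='F': occ=0, LF[1]=C('F')+0=6+0=6
L[2]='E': occ=0, LF[2]=C('E')+0=4+0=4
L[3]='$': occ=0, LF[3]=C('$')+0=0+0=0
L[4]='e': occ=0, LF[4]=C('e')+0=10+0=10
L[5]='b': occ=0, LF[5]=C('b')+0=9+0=9
L[6]='E': occ=1, LF[6]=C('E')+1=4+1=5
L[7]='B': occ=0, LF[7]=C('B')+0=2+0=2
L[8]='A': occ=0, LF[8]=C('A')+0=1+0=1
L[9]='C': occ=0, LF[9]=C('C')+0=3+0=3
L[10]='a': occ=0, LF[10]=C('a')+0=8+0=8
L[11]='F': occ=1, LF[11]=C('F')+1=6+1=7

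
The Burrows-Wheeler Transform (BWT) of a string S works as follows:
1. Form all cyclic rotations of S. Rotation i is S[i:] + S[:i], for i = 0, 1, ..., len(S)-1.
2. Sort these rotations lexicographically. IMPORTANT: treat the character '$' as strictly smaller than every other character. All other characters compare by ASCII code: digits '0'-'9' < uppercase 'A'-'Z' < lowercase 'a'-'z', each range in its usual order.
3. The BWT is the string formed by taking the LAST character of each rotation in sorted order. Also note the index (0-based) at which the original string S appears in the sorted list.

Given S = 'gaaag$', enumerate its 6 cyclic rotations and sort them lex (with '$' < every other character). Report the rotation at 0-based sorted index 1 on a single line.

All 6 rotations (rotation i = S[i:]+S[:i]):
  rot[0] = gaaag$
  rot[1] = aaag$g
  rot[2] = aag$ga
  rot[3] = ag$gaa
  rot[4] = g$gaaa
  rot[5] = $gaaag
Sorted (with $ < everything):
  sorted[0] = $gaaag
  sorted[1] = aaag$g
  sorted[2] = aag$ga
  sorted[3] = ag$gaa
  sorted[4] = g$gaaa
  sorted[5] = gaaag$
sorted[1] = aaag$g

Answer: aaag$g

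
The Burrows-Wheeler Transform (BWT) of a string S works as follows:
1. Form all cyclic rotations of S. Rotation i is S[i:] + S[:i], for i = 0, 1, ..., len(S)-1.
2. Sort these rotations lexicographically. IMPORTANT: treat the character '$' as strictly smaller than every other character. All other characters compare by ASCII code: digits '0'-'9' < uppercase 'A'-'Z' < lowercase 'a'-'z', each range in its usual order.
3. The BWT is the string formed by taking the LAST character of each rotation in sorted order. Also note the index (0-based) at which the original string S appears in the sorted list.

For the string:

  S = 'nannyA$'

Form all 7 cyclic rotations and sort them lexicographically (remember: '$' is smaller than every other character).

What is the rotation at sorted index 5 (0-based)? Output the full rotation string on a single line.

All 7 rotations (rotation i = S[i:]+S[:i]):
  rot[0] = nannyA$
  rot[1] = annyA$n
  rot[2] = nnyA$na
  rot[3] = nyA$nan
  rot[4] = yA$nann
  rot[5] = A$nanny
  rot[6] = $nannyA
Sorted (with $ < everything):
  sorted[0] = $nannyA
  sorted[1] = A$nanny
  sorted[2] = annyA$n
  sorted[3] = nannyA$
  sorted[4] = nnyA$na
  sorted[5] = nyA$nan
  sorted[6] = yA$nann
sorted[5] = nyA$nan

Answer: nyA$nan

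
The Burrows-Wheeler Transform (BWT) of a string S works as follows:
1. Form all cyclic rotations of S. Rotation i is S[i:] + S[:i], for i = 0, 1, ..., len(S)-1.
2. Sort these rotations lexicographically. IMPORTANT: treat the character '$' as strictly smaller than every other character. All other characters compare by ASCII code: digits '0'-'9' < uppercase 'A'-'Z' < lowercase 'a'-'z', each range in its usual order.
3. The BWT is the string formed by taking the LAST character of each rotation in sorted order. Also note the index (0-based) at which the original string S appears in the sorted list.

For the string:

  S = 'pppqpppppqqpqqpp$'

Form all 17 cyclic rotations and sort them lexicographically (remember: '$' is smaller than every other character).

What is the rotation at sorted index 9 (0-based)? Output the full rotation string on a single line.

All 17 rotations (rotation i = S[i:]+S[:i]):
  rot[0] = pppqpppppqqpqqpp$
  rot[1] = ppqpppppqqpqqpp$p
  rot[2] = pqpppppqqpqqpp$pp
  rot[3] = qpppppqqpqqpp$ppp
  rot[4] = pppppqqpqqpp$pppq
  rot[5] = ppppqqpqqpp$pppqp
  rot[6] = pppqqpqqpp$pppqpp
  rot[7] = ppqqpqqpp$pppqppp
  rot[8] = pqqpqqpp$pppqpppp
  rot[9] = qqpqqpp$pppqppppp
  rot[10] = qpqqpp$pppqpppppq
  rot[11] = pqqpp$pppqpppppqq
  rot[12] = qqpp$pppqpppppqqp
  rot[13] = qpp$pppqpppppqqpq
  rot[14] = pp$pppqpppppqqpqq
  rot[15] = p$pppqpppppqqpqqp
  rot[16] = $pppqpppppqqpqqpp
Sorted (with $ < everything):
  sorted[0] = $pppqpppppqqpqqpp
  sorted[1] = p$pppqpppppqqpqqp
  sorted[2] = pp$pppqpppppqqpqq
  sorted[3] = pppppqqpqqpp$pppq
  sorted[4] = ppppqqpqqpp$pppqp
  sorted[5] = pppqpppppqqpqqpp$
  sorted[6] = pppqqpqqpp$pppqpp
  sorted[7] = ppqpppppqqpqqpp$p
  sorted[8] = ppqqpqqpp$pppqppp
  sorted[9] = pqpppppqqpqqpp$pp
  sorted[10] = pqqpp$pppqpppppqq
  sorted[11] = pqqpqqpp$pppqpppp
  sorted[12] = qpp$pppqpppppqqpq
  sorted[13] = qpppppqqpqqpp$ppp
  sorted[14] = qpqqpp$pppqpppppq
  sorted[15] = qqpp$pppqpppppqqp
  sorted[16] = qqpqqpp$pppqppppp
sorted[9] = pqpppppqqpqqpp$pp

Answer: pqpppppqqpqqpp$pp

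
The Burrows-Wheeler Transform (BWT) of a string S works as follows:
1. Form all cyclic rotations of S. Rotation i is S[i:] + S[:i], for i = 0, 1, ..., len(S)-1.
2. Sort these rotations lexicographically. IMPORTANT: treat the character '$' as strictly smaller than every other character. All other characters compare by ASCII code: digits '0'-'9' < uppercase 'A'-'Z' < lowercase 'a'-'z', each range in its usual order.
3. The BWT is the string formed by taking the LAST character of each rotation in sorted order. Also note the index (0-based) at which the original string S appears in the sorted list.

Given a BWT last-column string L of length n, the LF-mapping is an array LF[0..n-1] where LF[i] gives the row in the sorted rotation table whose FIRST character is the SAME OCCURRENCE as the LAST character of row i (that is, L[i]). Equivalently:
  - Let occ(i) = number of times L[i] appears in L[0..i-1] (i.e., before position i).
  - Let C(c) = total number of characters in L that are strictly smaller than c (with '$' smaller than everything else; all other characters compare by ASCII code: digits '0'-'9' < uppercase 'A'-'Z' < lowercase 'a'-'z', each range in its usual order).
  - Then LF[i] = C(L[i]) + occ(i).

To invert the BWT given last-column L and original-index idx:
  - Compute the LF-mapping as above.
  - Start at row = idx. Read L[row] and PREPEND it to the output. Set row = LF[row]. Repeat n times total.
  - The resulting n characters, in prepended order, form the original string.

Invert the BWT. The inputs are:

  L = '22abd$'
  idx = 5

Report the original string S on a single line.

Answer: dba22$

Derivation:
LF mapping: 1 2 3 4 5 0
Walk LF starting at row 5, prepending L[row]:
  step 1: row=5, L[5]='$', prepend. Next row=LF[5]=0
  step 2: row=0, L[0]='2', prepend. Next row=LF[0]=1
  step 3: row=1, L[1]='2', prepend. Next row=LF[1]=2
  step 4: row=2, L[2]='a', prepend. Next row=LF[2]=3
  step 5: row=3, L[3]='b', prepend. Next row=LF[3]=4
  step 6: row=4, L[4]='d', prepend. Next row=LF[4]=5
Reversed output: dba22$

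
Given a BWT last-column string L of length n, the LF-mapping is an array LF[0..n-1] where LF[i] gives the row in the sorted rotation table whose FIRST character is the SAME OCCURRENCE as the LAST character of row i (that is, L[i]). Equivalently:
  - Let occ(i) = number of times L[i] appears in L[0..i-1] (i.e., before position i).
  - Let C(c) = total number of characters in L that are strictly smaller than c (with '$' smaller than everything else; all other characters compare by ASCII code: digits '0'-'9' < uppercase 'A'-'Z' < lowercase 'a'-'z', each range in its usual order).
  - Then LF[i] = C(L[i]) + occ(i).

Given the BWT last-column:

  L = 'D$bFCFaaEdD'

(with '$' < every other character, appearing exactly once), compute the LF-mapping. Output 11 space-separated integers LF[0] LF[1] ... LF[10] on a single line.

Answer: 2 0 9 5 1 6 7 8 4 10 3

Derivation:
Char counts: '$':1, 'C':1, 'D':2, 'E':1, 'F':2, 'a':2, 'b':1, 'd':1
C (first-col start): C('$')=0, C('C')=1, C('D')=2, C('E')=4, C('F')=5, C('a')=7, C('b')=9, C('d')=10
L[0]='D': occ=0, LF[0]=C('D')+0=2+0=2
L[1]='$': occ=0, LF[1]=C('$')+0=0+0=0
L[2]='b': occ=0, LF[2]=C('b')+0=9+0=9
L[3]='F': occ=0, LF[3]=C('F')+0=5+0=5
L[4]='C': occ=0, LF[4]=C('C')+0=1+0=1
L[5]='F': occ=1, LF[5]=C('F')+1=5+1=6
L[6]='a': occ=0, LF[6]=C('a')+0=7+0=7
L[7]='a': occ=1, LF[7]=C('a')+1=7+1=8
L[8]='E': occ=0, LF[8]=C('E')+0=4+0=4
L[9]='d': occ=0, LF[9]=C('d')+0=10+0=10
L[10]='D': occ=1, LF[10]=C('D')+1=2+1=3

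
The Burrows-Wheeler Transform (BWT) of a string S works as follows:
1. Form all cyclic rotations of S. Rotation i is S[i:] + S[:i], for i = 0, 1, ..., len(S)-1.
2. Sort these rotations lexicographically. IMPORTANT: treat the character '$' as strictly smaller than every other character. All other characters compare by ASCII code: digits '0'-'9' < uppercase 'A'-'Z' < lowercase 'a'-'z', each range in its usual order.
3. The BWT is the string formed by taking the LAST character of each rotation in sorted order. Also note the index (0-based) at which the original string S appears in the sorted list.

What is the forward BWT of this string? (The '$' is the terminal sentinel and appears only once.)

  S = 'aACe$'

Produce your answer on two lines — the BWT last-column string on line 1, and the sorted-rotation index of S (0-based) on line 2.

All 5 rotations (rotation i = S[i:]+S[:i]):
  rot[0] = aACe$
  rot[1] = ACe$a
  rot[2] = Ce$aA
  rot[3] = e$aAC
  rot[4] = $aACe
Sorted (with $ < everything):
  sorted[0] = $aACe  (last char: 'e')
  sorted[1] = ACe$a  (last char: 'a')
  sorted[2] = Ce$aA  (last char: 'A')
  sorted[3] = aACe$  (last char: '$')
  sorted[4] = e$aAC  (last char: 'C')
Last column: eaA$C
Original string S is at sorted index 3

Answer: eaA$C
3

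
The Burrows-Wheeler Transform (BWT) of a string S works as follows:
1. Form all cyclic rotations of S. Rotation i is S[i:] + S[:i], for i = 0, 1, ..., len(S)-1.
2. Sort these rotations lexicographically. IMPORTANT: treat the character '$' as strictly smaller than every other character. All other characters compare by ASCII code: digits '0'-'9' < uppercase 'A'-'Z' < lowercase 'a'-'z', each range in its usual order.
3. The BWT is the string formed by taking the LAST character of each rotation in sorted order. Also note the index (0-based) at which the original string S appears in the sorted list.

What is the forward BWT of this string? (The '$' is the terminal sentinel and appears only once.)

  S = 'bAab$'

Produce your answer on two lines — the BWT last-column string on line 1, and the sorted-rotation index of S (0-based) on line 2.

Answer: bbAa$
4

Derivation:
All 5 rotations (rotation i = S[i:]+S[:i]):
  rot[0] = bAab$
  rot[1] = Aab$b
  rot[2] = ab$bA
  rot[3] = b$bAa
  rot[4] = $bAab
Sorted (with $ < everything):
  sorted[0] = $bAab  (last char: 'b')
  sorted[1] = Aab$b  (last char: 'b')
  sorted[2] = ab$bA  (last char: 'A')
  sorted[3] = b$bAa  (last char: 'a')
  sorted[4] = bAab$  (last char: '$')
Last column: bbAa$
Original string S is at sorted index 4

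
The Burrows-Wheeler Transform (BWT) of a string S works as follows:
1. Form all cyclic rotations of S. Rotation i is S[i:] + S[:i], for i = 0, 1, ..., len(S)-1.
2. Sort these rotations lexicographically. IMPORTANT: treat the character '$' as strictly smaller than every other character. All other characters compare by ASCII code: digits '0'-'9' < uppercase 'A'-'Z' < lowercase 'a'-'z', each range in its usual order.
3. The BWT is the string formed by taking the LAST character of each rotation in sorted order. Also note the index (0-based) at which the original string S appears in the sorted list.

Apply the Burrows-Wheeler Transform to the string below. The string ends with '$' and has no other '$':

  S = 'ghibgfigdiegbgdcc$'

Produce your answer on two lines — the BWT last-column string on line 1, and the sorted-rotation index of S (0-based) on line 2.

Answer: cgicdggigebib$ghdf
13

Derivation:
All 18 rotations (rotation i = S[i:]+S[:i]):
  rot[0] = ghibgfigdiegbgdcc$
  rot[1] = hibgfigdiegbgdcc$g
  rot[2] = ibgfigdiegbgdcc$gh
  rot[3] = bgfigdiegbgdcc$ghi
  rot[4] = gfigdiegbgdcc$ghib
  rot[5] = figdiegbgdcc$ghibg
  rot[6] = igdiegbgdcc$ghibgf
  rot[7] = gdiegbgdcc$ghibgfi
  rot[8] = diegbgdcc$ghibgfig
  rot[9] = iegbgdcc$ghibgfigd
  rot[10] = egbgdcc$ghibgfigdi
  rot[11] = gbgdcc$ghibgfigdie
  rot[12] = bgdcc$ghibgfigdieg
  rot[13] = gdcc$ghibgfigdiegb
  rot[14] = dcc$ghibgfigdiegbg
  rot[15] = cc$ghibgfigdiegbgd
  rot[16] = c$ghibgfigdiegbgdc
  rot[17] = $ghibgfigdiegbgdcc
Sorted (with $ < everything):
  sorted[0] = $ghibgfigdiegbgdcc  (last char: 'c')
  sorted[1] = bgdcc$ghibgfigdieg  (last char: 'g')
  sorted[2] = bgfigdiegbgdcc$ghi  (last char: 'i')
  sorted[3] = c$ghibgfigdiegbgdc  (last char: 'c')
  sorted[4] = cc$ghibgfigdiegbgd  (last char: 'd')
  sorted[5] = dcc$ghibgfigdiegbg  (last char: 'g')
  sorted[6] = diegbgdcc$ghibgfig  (last char: 'g')
  sorted[7] = egbgdcc$ghibgfigdi  (last char: 'i')
  sorted[8] = figdiegbgdcc$ghibg  (last char: 'g')
  sorted[9] = gbgdcc$ghibgfigdie  (last char: 'e')
  sorted[10] = gdcc$ghibgfigdiegb  (last char: 'b')
  sorted[11] = gdiegbgdcc$ghibgfi  (last char: 'i')
  sorted[12] = gfigdiegbgdcc$ghib  (last char: 'b')
  sorted[13] = ghibgfigdiegbgdcc$  (last char: '$')
  sorted[14] = hibgfigdiegbgdcc$g  (last char: 'g')
  sorted[15] = ibgfigdiegbgdcc$gh  (last char: 'h')
  sorted[16] = iegbgdcc$ghibgfigd  (last char: 'd')
  sorted[17] = igdiegbgdcc$ghibgf  (last char: 'f')
Last column: cgicdggigebib$ghdf
Original string S is at sorted index 13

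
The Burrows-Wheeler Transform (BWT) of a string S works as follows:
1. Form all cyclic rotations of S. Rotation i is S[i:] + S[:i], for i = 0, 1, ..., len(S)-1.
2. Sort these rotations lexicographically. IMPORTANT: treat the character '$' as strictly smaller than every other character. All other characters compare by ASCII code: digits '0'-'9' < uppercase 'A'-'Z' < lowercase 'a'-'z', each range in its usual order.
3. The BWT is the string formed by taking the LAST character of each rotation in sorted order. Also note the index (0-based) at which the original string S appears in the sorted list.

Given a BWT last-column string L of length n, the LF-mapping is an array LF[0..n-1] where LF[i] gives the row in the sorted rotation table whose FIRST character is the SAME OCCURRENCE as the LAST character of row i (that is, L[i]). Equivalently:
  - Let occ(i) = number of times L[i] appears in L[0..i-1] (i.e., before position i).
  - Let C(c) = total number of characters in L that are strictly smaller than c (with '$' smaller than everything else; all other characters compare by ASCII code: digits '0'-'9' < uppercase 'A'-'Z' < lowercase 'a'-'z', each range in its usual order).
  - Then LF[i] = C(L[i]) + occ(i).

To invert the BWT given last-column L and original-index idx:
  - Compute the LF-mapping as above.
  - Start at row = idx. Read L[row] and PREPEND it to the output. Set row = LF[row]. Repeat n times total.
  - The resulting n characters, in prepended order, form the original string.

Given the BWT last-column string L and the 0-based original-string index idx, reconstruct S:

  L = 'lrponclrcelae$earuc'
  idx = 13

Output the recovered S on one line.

Answer: occurrenceparallel$

Derivation:
LF mapping: 9 15 14 13 12 3 10 16 4 6 11 1 7 0 8 2 17 18 5
Walk LF starting at row 13, prepending L[row]:
  step 1: row=13, L[13]='$', prepend. Next row=LF[13]=0
  step 2: row=0, L[0]='l', prepend. Next row=LF[0]=9
  step 3: row=9, L[9]='e', prepend. Next row=LF[9]=6
  step 4: row=6, L[6]='l', prepend. Next row=LF[6]=10
  step 5: row=10, L[10]='l', prepend. Next row=LF[10]=11
  step 6: row=11, L[11]='a', prepend. Next row=LF[11]=1
  step 7: row=1, L[1]='r', prepend. Next row=LF[1]=15
  step 8: row=15, L[15]='a', prepend. Next row=LF[15]=2
  step 9: row=2, L[2]='p', prepend. Next row=LF[2]=14
  step 10: row=14, L[14]='e', prepend. Next row=LF[14]=8
  step 11: row=8, L[8]='c', prepend. Next row=LF[8]=4
  step 12: row=4, L[4]='n', prepend. Next row=LF[4]=12
  step 13: row=12, L[12]='e', prepend. Next row=LF[12]=7
  step 14: row=7, L[7]='r', prepend. Next row=LF[7]=16
  step 15: row=16, L[16]='r', prepend. Next row=LF[16]=17
  step 16: row=17, L[17]='u', prepend. Next row=LF[17]=18
  step 17: row=18, L[18]='c', prepend. Next row=LF[18]=5
  step 18: row=5, L[5]='c', prepend. Next row=LF[5]=3
  step 19: row=3, L[3]='o', prepend. Next row=LF[3]=13
Reversed output: occurrenceparallel$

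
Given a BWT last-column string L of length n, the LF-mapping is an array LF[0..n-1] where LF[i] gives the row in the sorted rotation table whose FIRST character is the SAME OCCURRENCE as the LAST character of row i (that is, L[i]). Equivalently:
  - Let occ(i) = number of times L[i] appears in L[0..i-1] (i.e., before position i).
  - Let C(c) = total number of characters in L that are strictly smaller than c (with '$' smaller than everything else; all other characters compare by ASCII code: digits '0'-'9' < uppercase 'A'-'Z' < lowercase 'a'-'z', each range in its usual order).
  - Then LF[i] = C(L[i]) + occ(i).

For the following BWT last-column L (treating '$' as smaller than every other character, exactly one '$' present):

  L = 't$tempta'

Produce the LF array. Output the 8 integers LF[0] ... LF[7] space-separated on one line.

Char counts: '$':1, 'a':1, 'e':1, 'm':1, 'p':1, 't':3
C (first-col start): C('$')=0, C('a')=1, C('e')=2, C('m')=3, C('p')=4, C('t')=5
L[0]='t': occ=0, LF[0]=C('t')+0=5+0=5
L[1]='$': occ=0, LF[1]=C('$')+0=0+0=0
L[2]='t': occ=1, LF[2]=C('t')+1=5+1=6
L[3]='e': occ=0, LF[3]=C('e')+0=2+0=2
L[4]='m': occ=0, LF[4]=C('m')+0=3+0=3
L[5]='p': occ=0, LF[5]=C('p')+0=4+0=4
L[6]='t': occ=2, LF[6]=C('t')+2=5+2=7
L[7]='a': occ=0, LF[7]=C('a')+0=1+0=1

Answer: 5 0 6 2 3 4 7 1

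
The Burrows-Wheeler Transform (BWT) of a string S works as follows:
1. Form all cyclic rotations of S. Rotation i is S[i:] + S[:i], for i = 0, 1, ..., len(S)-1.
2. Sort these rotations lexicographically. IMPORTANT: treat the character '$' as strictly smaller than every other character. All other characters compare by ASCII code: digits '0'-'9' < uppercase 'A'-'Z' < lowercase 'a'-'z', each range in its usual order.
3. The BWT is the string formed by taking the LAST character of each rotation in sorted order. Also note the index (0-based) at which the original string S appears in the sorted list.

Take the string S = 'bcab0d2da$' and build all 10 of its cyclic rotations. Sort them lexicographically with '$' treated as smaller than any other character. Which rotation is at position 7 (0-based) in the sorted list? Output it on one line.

Answer: cab0d2da$b

Derivation:
All 10 rotations (rotation i = S[i:]+S[:i]):
  rot[0] = bcab0d2da$
  rot[1] = cab0d2da$b
  rot[2] = ab0d2da$bc
  rot[3] = b0d2da$bca
  rot[4] = 0d2da$bcab
  rot[5] = d2da$bcab0
  rot[6] = 2da$bcab0d
  rot[7] = da$bcab0d2
  rot[8] = a$bcab0d2d
  rot[9] = $bcab0d2da
Sorted (with $ < everything):
  sorted[0] = $bcab0d2da
  sorted[1] = 0d2da$bcab
  sorted[2] = 2da$bcab0d
  sorted[3] = a$bcab0d2d
  sorted[4] = ab0d2da$bc
  sorted[5] = b0d2da$bca
  sorted[6] = bcab0d2da$
  sorted[7] = cab0d2da$b
  sorted[8] = d2da$bcab0
  sorted[9] = da$bcab0d2
sorted[7] = cab0d2da$b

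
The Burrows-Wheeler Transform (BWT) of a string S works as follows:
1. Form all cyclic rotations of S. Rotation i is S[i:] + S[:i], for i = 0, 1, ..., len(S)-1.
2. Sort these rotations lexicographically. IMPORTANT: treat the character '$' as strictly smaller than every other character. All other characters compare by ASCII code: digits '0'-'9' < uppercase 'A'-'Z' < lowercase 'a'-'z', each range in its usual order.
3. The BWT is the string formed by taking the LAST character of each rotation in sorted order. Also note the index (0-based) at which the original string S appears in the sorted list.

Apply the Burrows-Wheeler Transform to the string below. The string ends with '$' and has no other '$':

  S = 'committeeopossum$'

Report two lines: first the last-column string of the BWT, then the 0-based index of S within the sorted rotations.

Answer: m$temumocepoostis
1

Derivation:
All 17 rotations (rotation i = S[i:]+S[:i]):
  rot[0] = committeeopossum$
  rot[1] = ommitteeopossum$c
  rot[2] = mmitteeopossum$co
  rot[3] = mitteeopossum$com
  rot[4] = itteeopossum$comm
  rot[5] = tteeopossum$commi
  rot[6] = teeopossum$commit
  rot[7] = eeopossum$committ
  rot[8] = eopossum$committe
  rot[9] = opossum$committee
  rot[10] = possum$committeeo
  rot[11] = ossum$committeeop
  rot[12] = ssum$committeeopo
  rot[13] = sum$committeeopos
  rot[14] = um$committeeoposs
  rot[15] = m$committeeopossu
  rot[16] = $committeeopossum
Sorted (with $ < everything):
  sorted[0] = $committeeopossum  (last char: 'm')
  sorted[1] = committeeopossum$  (last char: '$')
  sorted[2] = eeopossum$committ  (last char: 't')
  sorted[3] = eopossum$committe  (last char: 'e')
  sorted[4] = itteeopossum$comm  (last char: 'm')
  sorted[5] = m$committeeopossu  (last char: 'u')
  sorted[6] = mitteeopossum$com  (last char: 'm')
  sorted[7] = mmitteeopossum$co  (last char: 'o')
  sorted[8] = ommitteeopossum$c  (last char: 'c')
  sorted[9] = opossum$committee  (last char: 'e')
  sorted[10] = ossum$committeeop  (last char: 'p')
  sorted[11] = possum$committeeo  (last char: 'o')
  sorted[12] = ssum$committeeopo  (last char: 'o')
  sorted[13] = sum$committeeopos  (last char: 's')
  sorted[14] = teeopossum$commit  (last char: 't')
  sorted[15] = tteeopossum$commi  (last char: 'i')
  sorted[16] = um$committeeoposs  (last char: 's')
Last column: m$temumocepoostis
Original string S is at sorted index 1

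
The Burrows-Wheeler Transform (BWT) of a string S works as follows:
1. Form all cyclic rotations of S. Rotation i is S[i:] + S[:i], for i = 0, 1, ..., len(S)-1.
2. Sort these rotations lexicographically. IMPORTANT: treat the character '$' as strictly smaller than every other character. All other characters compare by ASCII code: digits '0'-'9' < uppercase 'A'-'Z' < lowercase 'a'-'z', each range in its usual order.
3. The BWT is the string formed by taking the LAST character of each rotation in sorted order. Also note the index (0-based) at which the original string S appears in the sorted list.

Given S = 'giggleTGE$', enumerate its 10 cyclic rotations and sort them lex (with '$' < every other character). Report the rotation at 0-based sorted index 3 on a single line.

Answer: TGE$giggle

Derivation:
All 10 rotations (rotation i = S[i:]+S[:i]):
  rot[0] = giggleTGE$
  rot[1] = iggleTGE$g
  rot[2] = ggleTGE$gi
  rot[3] = gleTGE$gig
  rot[4] = leTGE$gigg
  rot[5] = eTGE$giggl
  rot[6] = TGE$giggle
  rot[7] = GE$giggleT
  rot[8] = E$giggleTG
  rot[9] = $giggleTGE
Sorted (with $ < everything):
  sorted[0] = $giggleTGE
  sorted[1] = E$giggleTG
  sorted[2] = GE$giggleT
  sorted[3] = TGE$giggle
  sorted[4] = eTGE$giggl
  sorted[5] = ggleTGE$gi
  sorted[6] = giggleTGE$
  sorted[7] = gleTGE$gig
  sorted[8] = iggleTGE$g
  sorted[9] = leTGE$gigg
sorted[3] = TGE$giggle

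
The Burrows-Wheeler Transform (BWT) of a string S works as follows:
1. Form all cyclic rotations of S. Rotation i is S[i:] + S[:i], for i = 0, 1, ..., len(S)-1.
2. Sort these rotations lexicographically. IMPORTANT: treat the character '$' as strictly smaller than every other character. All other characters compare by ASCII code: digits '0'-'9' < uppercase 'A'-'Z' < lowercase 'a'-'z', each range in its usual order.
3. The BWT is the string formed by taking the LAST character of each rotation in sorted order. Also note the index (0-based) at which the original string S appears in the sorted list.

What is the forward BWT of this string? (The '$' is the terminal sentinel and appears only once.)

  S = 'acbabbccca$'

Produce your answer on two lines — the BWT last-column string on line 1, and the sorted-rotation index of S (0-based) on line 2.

All 11 rotations (rotation i = S[i:]+S[:i]):
  rot[0] = acbabbccca$
  rot[1] = cbabbccca$a
  rot[2] = babbccca$ac
  rot[3] = abbccca$acb
  rot[4] = bbccca$acba
  rot[5] = bccca$acbab
  rot[6] = ccca$acbabb
  rot[7] = cca$acbabbc
  rot[8] = ca$acbabbcc
  rot[9] = a$acbabbccc
  rot[10] = $acbabbccca
Sorted (with $ < everything):
  sorted[0] = $acbabbccca  (last char: 'a')
  sorted[1] = a$acbabbccc  (last char: 'c')
  sorted[2] = abbccca$acb  (last char: 'b')
  sorted[3] = acbabbccca$  (last char: '$')
  sorted[4] = babbccca$ac  (last char: 'c')
  sorted[5] = bbccca$acba  (last char: 'a')
  sorted[6] = bccca$acbab  (last char: 'b')
  sorted[7] = ca$acbabbcc  (last char: 'c')
  sorted[8] = cbabbccca$a  (last char: 'a')
  sorted[9] = cca$acbabbc  (last char: 'c')
  sorted[10] = ccca$acbabb  (last char: 'b')
Last column: acb$cabcacb
Original string S is at sorted index 3

Answer: acb$cabcacb
3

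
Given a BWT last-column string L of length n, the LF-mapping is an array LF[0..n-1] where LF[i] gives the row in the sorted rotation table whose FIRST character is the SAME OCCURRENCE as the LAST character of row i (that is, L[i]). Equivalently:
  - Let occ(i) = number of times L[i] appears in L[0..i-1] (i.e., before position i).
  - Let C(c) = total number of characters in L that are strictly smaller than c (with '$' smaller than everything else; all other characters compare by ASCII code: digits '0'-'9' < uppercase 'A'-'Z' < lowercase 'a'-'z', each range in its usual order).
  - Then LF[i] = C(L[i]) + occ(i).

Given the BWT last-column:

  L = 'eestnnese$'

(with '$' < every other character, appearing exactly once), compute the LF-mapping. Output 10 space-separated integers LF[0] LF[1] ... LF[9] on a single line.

Char counts: '$':1, 'e':4, 'n':2, 's':2, 't':1
C (first-col start): C('$')=0, C('e')=1, C('n')=5, C('s')=7, C('t')=9
L[0]='e': occ=0, LF[0]=C('e')+0=1+0=1
L[1]='e': occ=1, LF[1]=C('e')+1=1+1=2
L[2]='s': occ=0, LF[2]=C('s')+0=7+0=7
L[3]='t': occ=0, LF[3]=C('t')+0=9+0=9
L[4]='n': occ=0, LF[4]=C('n')+0=5+0=5
L[5]='n': occ=1, LF[5]=C('n')+1=5+1=6
L[6]='e': occ=2, LF[6]=C('e')+2=1+2=3
L[7]='s': occ=1, LF[7]=C('s')+1=7+1=8
L[8]='e': occ=3, LF[8]=C('e')+3=1+3=4
L[9]='$': occ=0, LF[9]=C('$')+0=0+0=0

Answer: 1 2 7 9 5 6 3 8 4 0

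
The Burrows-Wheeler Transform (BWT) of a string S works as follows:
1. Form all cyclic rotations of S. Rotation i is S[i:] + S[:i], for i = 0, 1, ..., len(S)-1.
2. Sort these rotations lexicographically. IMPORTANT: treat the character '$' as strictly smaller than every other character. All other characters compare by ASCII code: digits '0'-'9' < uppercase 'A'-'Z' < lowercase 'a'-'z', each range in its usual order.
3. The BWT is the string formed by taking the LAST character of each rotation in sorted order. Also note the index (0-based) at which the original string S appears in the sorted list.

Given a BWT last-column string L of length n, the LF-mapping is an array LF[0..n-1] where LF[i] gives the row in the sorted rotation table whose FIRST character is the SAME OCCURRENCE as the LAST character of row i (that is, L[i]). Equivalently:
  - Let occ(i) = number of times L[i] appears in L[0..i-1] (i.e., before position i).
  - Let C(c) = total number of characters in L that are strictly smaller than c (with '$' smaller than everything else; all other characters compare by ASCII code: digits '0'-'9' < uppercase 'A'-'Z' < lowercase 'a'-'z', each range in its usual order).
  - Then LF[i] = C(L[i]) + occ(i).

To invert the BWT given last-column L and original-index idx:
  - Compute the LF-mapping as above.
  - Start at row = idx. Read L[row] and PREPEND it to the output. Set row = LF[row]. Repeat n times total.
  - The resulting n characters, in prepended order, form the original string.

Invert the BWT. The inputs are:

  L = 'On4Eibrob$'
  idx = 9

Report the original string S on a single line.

LF mapping: 3 7 1 2 6 4 9 8 5 0
Walk LF starting at row 9, prepending L[row]:
  step 1: row=9, L[9]='$', prepend. Next row=LF[9]=0
  step 2: row=0, L[0]='O', prepend. Next row=LF[0]=3
  step 3: row=3, L[3]='E', prepend. Next row=LF[3]=2
  step 4: row=2, L[2]='4', prepend. Next row=LF[2]=1
  step 5: row=1, L[1]='n', prepend. Next row=LF[1]=7
  step 6: row=7, L[7]='o', prepend. Next row=LF[7]=8
  step 7: row=8, L[8]='b', prepend. Next row=LF[8]=5
  step 8: row=5, L[5]='b', prepend. Next row=LF[5]=4
  step 9: row=4, L[4]='i', prepend. Next row=LF[4]=6
  step 10: row=6, L[6]='r', prepend. Next row=LF[6]=9
Reversed output: ribbon4EO$

Answer: ribbon4EO$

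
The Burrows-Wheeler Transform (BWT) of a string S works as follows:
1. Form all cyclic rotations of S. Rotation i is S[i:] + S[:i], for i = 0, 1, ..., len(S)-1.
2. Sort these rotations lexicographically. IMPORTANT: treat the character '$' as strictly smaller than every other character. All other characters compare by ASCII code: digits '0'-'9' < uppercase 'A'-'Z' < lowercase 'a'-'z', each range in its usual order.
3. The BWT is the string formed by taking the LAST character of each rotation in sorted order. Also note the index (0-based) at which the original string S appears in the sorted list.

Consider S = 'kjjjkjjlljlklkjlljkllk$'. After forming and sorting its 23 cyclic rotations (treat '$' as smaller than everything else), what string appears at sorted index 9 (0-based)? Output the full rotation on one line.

All 23 rotations (rotation i = S[i:]+S[:i]):
  rot[0] = kjjjkjjlljlklkjlljkllk$
  rot[1] = jjjkjjlljlklkjlljkllk$k
  rot[2] = jjkjjlljlklkjlljkllk$kj
  rot[3] = jkjjlljlklkjlljkllk$kjj
  rot[4] = kjjlljlklkjlljkllk$kjjj
  rot[5] = jjlljlklkjlljkllk$kjjjk
  rot[6] = jlljlklkjlljkllk$kjjjkj
  rot[7] = lljlklkjlljkllk$kjjjkjj
  rot[8] = ljlklkjlljkllk$kjjjkjjl
  rot[9] = jlklkjlljkllk$kjjjkjjll
  rot[10] = lklkjlljkllk$kjjjkjjllj
  rot[11] = klkjlljkllk$kjjjkjjlljl
  rot[12] = lkjlljkllk$kjjjkjjlljlk
  rot[13] = kjlljkllk$kjjjkjjlljlkl
  rot[14] = jlljkllk$kjjjkjjlljlklk
  rot[15] = lljkllk$kjjjkjjlljlklkj
  rot[16] = ljkllk$kjjjkjjlljlklkjl
  rot[17] = jkllk$kjjjkjjlljlklkjll
  rot[18] = kllk$kjjjkjjlljlklkjllj
  rot[19] = llk$kjjjkjjlljlklkjlljk
  rot[20] = lk$kjjjkjjlljlklkjlljkl
  rot[21] = k$kjjjkjjlljlklkjlljkll
  rot[22] = $kjjjkjjlljlklkjlljkllk
Sorted (with $ < everything):
  sorted[0] = $kjjjkjjlljlklkjlljkllk
  sorted[1] = jjjkjjlljlklkjlljkllk$k
  sorted[2] = jjkjjlljlklkjlljkllk$kj
  sorted[3] = jjlljlklkjlljkllk$kjjjk
  sorted[4] = jkjjlljlklkjlljkllk$kjj
  sorted[5] = jkllk$kjjjkjjlljlklkjll
  sorted[6] = jlklkjlljkllk$kjjjkjjll
  sorted[7] = jlljkllk$kjjjkjjlljlklk
  sorted[8] = jlljlklkjlljkllk$kjjjkj
  sorted[9] = k$kjjjkjjlljlklkjlljkll
  sorted[10] = kjjjkjjlljlklkjlljkllk$
  sorted[11] = kjjlljlklkjlljkllk$kjjj
  sorted[12] = kjlljkllk$kjjjkjjlljlkl
  sorted[13] = klkjlljkllk$kjjjkjjlljl
  sorted[14] = kllk$kjjjkjjlljlklkjllj
  sorted[15] = ljkllk$kjjjkjjlljlklkjl
  sorted[16] = ljlklkjlljkllk$kjjjkjjl
  sorted[17] = lk$kjjjkjjlljlklkjlljkl
  sorted[18] = lkjlljkllk$kjjjkjjlljlk
  sorted[19] = lklkjlljkllk$kjjjkjjllj
  sorted[20] = lljkllk$kjjjkjjlljlklkj
  sorted[21] = lljlklkjlljkllk$kjjjkjj
  sorted[22] = llk$kjjjkjjlljlklkjlljk
sorted[9] = k$kjjjkjjlljlklkjlljkll

Answer: k$kjjjkjjlljlklkjlljkll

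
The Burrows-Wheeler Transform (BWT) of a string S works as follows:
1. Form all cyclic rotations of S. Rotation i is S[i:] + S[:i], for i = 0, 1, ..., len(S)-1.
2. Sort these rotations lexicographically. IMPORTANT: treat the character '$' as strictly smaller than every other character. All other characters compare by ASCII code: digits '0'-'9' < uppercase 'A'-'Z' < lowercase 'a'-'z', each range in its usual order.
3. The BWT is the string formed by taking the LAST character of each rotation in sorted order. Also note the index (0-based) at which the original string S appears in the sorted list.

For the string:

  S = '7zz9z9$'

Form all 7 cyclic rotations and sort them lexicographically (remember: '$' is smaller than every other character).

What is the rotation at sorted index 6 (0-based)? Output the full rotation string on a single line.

All 7 rotations (rotation i = S[i:]+S[:i]):
  rot[0] = 7zz9z9$
  rot[1] = zz9z9$7
  rot[2] = z9z9$7z
  rot[3] = 9z9$7zz
  rot[4] = z9$7zz9
  rot[5] = 9$7zz9z
  rot[6] = $7zz9z9
Sorted (with $ < everything):
  sorted[0] = $7zz9z9
  sorted[1] = 7zz9z9$
  sorted[2] = 9$7zz9z
  sorted[3] = 9z9$7zz
  sorted[4] = z9$7zz9
  sorted[5] = z9z9$7z
  sorted[6] = zz9z9$7
sorted[6] = zz9z9$7

Answer: zz9z9$7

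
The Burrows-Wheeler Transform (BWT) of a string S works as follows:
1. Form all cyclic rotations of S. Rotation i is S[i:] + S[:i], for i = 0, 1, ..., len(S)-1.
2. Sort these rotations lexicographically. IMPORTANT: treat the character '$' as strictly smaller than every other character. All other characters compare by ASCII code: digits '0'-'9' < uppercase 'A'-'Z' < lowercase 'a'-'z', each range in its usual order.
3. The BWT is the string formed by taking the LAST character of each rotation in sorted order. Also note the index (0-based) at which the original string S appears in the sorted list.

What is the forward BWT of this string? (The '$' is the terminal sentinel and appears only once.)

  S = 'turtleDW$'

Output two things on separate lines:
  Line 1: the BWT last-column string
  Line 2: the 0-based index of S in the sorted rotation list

Answer: WeDltur$t
7

Derivation:
All 9 rotations (rotation i = S[i:]+S[:i]):
  rot[0] = turtleDW$
  rot[1] = urtleDW$t
  rot[2] = rtleDW$tu
  rot[3] = tleDW$tur
  rot[4] = leDW$turt
  rot[5] = eDW$turtl
  rot[6] = DW$turtle
  rot[7] = W$turtleD
  rot[8] = $turtleDW
Sorted (with $ < everything):
  sorted[0] = $turtleDW  (last char: 'W')
  sorted[1] = DW$turtle  (last char: 'e')
  sorted[2] = W$turtleD  (last char: 'D')
  sorted[3] = eDW$turtl  (last char: 'l')
  sorted[4] = leDW$turt  (last char: 't')
  sorted[5] = rtleDW$tu  (last char: 'u')
  sorted[6] = tleDW$tur  (last char: 'r')
  sorted[7] = turtleDW$  (last char: '$')
  sorted[8] = urtleDW$t  (last char: 't')
Last column: WeDltur$t
Original string S is at sorted index 7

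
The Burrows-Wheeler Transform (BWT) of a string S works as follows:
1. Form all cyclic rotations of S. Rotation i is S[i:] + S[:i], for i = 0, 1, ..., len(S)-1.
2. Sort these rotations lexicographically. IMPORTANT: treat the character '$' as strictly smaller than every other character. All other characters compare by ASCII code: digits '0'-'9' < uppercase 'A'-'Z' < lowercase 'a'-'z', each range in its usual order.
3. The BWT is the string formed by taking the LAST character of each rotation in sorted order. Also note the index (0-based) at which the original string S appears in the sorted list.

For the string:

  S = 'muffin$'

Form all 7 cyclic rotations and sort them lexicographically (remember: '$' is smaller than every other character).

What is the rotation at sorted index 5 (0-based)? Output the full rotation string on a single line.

All 7 rotations (rotation i = S[i:]+S[:i]):
  rot[0] = muffin$
  rot[1] = uffin$m
  rot[2] = ffin$mu
  rot[3] = fin$muf
  rot[4] = in$muff
  rot[5] = n$muffi
  rot[6] = $muffin
Sorted (with $ < everything):
  sorted[0] = $muffin
  sorted[1] = ffin$mu
  sorted[2] = fin$muf
  sorted[3] = in$muff
  sorted[4] = muffin$
  sorted[5] = n$muffi
  sorted[6] = uffin$m
sorted[5] = n$muffi

Answer: n$muffi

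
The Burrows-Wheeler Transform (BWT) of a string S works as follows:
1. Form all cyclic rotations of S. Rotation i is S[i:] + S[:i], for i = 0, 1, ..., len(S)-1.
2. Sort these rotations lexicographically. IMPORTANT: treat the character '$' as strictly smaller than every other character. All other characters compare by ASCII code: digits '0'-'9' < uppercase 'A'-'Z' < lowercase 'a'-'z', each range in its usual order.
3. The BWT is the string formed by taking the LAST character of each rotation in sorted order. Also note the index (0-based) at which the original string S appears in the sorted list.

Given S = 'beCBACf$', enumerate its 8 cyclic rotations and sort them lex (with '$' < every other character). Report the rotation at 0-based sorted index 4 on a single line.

Answer: Cf$beCBA

Derivation:
All 8 rotations (rotation i = S[i:]+S[:i]):
  rot[0] = beCBACf$
  rot[1] = eCBACf$b
  rot[2] = CBACf$be
  rot[3] = BACf$beC
  rot[4] = ACf$beCB
  rot[5] = Cf$beCBA
  rot[6] = f$beCBAC
  rot[7] = $beCBACf
Sorted (with $ < everything):
  sorted[0] = $beCBACf
  sorted[1] = ACf$beCB
  sorted[2] = BACf$beC
  sorted[3] = CBACf$be
  sorted[4] = Cf$beCBA
  sorted[5] = beCBACf$
  sorted[6] = eCBACf$b
  sorted[7] = f$beCBAC
sorted[4] = Cf$beCBA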